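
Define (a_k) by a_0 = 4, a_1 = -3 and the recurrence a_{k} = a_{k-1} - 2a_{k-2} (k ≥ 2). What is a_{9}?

The ordinary generating function has denominator 1 - y + 2y^2.
Iterating the recurrence: a_0,…,a_{9} = 4, -3, -11, -5, 17, 27, -7, -61, -47, 75.

75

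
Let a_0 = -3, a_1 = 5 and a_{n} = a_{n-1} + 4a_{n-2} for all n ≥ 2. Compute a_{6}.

-23

The ordinary generating function has denominator 1 - q - 4q^2.
Iterating the recurrence: a_0,…,a_{6} = -3, 5, -7, 13, -15, 37, -23.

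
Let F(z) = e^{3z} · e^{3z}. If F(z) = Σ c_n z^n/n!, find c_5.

7776

The EGF product rule gives c_5 = Σ_{k_1+k_2=5} C(5; k_1,k_2) · ∏ g_i(k_i), where e^{3z} gives (3)^k; e^{3z} gives (3)^k.
g_1(k) for k = 0…5: 1, 3, 9, 27, 81, 243.
g_2(k) for k = 0…5: 1, 3, 9, 27, 81, 243.
c_5 = Σ_k C(5,k)·g_1(k)·g_2(5−k) = 1·1·243 + 5·3·81 + 10·9·27 + 10·27·9 + 5·81·3 + 1·243·1 = 243 + 1215 + 2430 + 2430 + 1215 + 243 = 7776.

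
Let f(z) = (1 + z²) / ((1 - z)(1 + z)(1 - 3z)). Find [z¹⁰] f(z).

73811

Partial fractions give a closed form: a_n = (-1/2)·1^n + (1/4)·(-1)^n + (5/4)·3^n.
At n = 10: a_10 = 73811.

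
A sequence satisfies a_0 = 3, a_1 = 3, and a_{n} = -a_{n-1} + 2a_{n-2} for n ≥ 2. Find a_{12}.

3

The ordinary generating function has denominator 1 + t - 2t^2.
Iterating the recurrence: a_0,…,a_{12} = 3, 3, 3, 3, 3, 3, 3, 3, 3, 3, 3, 3, 3.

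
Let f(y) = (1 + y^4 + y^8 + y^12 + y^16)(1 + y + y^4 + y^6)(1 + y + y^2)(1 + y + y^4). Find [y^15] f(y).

8

(1 + y^4 + y^8 + y^12 + y^16) has coefficients 1,0,0,0,1,0,0,0,1,0,0,0,1,0,0,0 for degrees 0…15.
(1 + y + y^4 + y^6) has coefficients 1,1,0,0,1,0,1,0,0,0,0,0,0,0,0,0 for degrees 0…15.
Multiplying by (1 + y + y^2) gives running coefficients 1,2,2,1,1,1,2,1,1,0,0,0,0,0,0,0 for degrees 0…15.
Finally multiplying by (1 + y + y^4), the product of all factors after the first has coefficients 1,3,4,3,3,4,5,4,3,2,2,1,1,0,0,0 for degrees 0…15.
[y^15] = 1·0 + 1·1 + 1·4 + 1·3 = 8.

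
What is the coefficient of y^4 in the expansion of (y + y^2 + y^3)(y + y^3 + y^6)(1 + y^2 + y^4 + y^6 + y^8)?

3

(y + y^2 + y^3) has coefficients 0,1,1,1 for degrees 0…3.
(y + y^3 + y^6) has coefficients 0,1,0,1,0 for degrees 0…4.
Finally multiplying by (1 + y^2 + y^4 + y^6 + y^8), the product of all factors after the first has coefficients 0,1,0,2,0 for degrees 0…4.
[y^4] = 1·2 + 1·0 + 1·1 = 3.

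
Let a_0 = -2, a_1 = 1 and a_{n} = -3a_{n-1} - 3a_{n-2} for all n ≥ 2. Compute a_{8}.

The ordinary generating function has denominator 1 + 3y + 3y^2.
Iterating the recurrence: a_0,…,a_{8} = -2, 1, 3, -12, 27, -45, 54, -27, -81.

-81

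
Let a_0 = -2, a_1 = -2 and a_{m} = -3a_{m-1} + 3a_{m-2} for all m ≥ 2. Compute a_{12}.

803358

The ordinary generating function has denominator 1 + 3z - 3z^2.
Iterating the recurrence: a_0,…,a_{12} = -2, -2, 0, -6, 18, -72, 270, -1026, 3888, -14742, 55890, -211896, 803358.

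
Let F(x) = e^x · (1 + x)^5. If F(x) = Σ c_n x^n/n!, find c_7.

The EGF product rule gives c_7 = Σ_{k_1+k_2=7} C(7; k_1,k_2) · ∏ g_i(k_i), where e^x gives (1)^k; (1+x)^5 gives the falling factorial (5)_k.
g_1(k) for k = 0…7: 1, 1, 1, 1, 1, 1, 1, 1.
g_2(k) for k = 0…7: 1, 5, 20, 60, 120, 120, 0, 0.
c_7 = Σ_k C(7,k)·g_1(k)·g_2(7−k) = 21·1·120 + 35·1·120 + 35·1·60 + 21·1·20 + 7·1·5 + 1·1·1 = 2520 + 4200 + 2100 + 420 + 35 + 1 = 9276.

9276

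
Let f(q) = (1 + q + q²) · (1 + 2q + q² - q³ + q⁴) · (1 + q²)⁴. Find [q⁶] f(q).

33

(1 + q + q²) has coefficients 1,1,1 for degrees 0…2.
(1 + 2q + q² - q³ + q⁴) has coefficients 1,2,1,-1,1,0,0 for degrees 0…6.
Finally multiplying by (1 + q²)⁴, the product of all factors after the first has coefficients 1,2,5,7,11,8,14 for degrees 0…6.
[q⁶] = 1·14 + 1·8 + 1·11 = 33.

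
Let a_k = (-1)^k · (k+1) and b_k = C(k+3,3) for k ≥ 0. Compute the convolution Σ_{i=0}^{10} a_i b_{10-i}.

Write out a_i and b_{10-i} for i = 0,…,10 and sum the products.
Σ = 1·286 − 2·220 + 3·165 − 4·120 + 5·84 − 6·56 + 7·35 − 8·20 + 9·10 − 10·4 + 11·1 = 91.

91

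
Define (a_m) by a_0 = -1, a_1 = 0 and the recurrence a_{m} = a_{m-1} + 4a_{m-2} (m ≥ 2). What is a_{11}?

The ordinary generating function has denominator 1 - z - 4z^2.
Iterating the recurrence: a_0,…,a_{11} = -1, 0, -4, -4, -20, -36, -116, -260, -724, -1764, -4660, -11716.

-11716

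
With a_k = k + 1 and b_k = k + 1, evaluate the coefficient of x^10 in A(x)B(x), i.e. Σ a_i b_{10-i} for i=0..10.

286

Write out a_i and b_{10-i} for i = 0,…,10 and sum the products.
Σ = 1·11 + 2·10 + 3·9 + 4·8 + 5·7 + 6·6 + 7·5 + 8·4 + 9·3 + 10·2 + 11·1 = 286.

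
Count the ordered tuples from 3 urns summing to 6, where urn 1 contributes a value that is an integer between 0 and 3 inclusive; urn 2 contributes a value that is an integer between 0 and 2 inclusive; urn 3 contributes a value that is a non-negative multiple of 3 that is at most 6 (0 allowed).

The generating function for the choices is (1 + q + q^2 + q^3)·(1 + q + q^2)·(1 + q^3 + q^6); the count is [q^6].
(1 + q + q^2 + q^3) has coefficients 1,1,1,1 for degrees 0…3.
(1 + q + q^2) has coefficients 1,1,1,0,0,0,0 for degrees 0…6.
Finally multiplying by (1 + q^3 + q^6), the product of all factors after the first has coefficients 1,1,1,1,1,1,1 for degrees 0…6.
[q^6] = 1·1 + 1·1 + 1·1 + 1·1 = 4.

4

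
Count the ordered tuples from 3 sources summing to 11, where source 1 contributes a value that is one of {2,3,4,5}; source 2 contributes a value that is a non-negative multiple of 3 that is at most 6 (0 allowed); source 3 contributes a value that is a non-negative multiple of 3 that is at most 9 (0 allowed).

The generating function for the choices is (y^2 + y^3 + y^4 + y^5)·(1 + y^3 + y^6)·(1 + y^3 + y^6 + y^9); the count is [y^11].
(y^2 + y^3 + y^4 + y^5) has coefficients 0,0,1,1,1,1 for degrees 0…5.
(1 + y^3 + y^6) has coefficients 1,0,0,1,0,0,1,0,0,0,0,0 for degrees 0…11.
Finally multiplying by (1 + y^3 + y^6 + y^9), the product of all factors after the first has coefficients 1,0,0,2,0,0,3,0,0,3,0,0 for degrees 0…11.
[y^11] = 1·3 + 1·0 + 1·0 + 1·3 = 6.

6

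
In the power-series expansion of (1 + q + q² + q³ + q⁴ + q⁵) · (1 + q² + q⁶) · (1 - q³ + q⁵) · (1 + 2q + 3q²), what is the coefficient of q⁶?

6

(1 + q + q² + q³ + q⁴ + q⁵) has coefficients 1,1,1,1,1,1 for degrees 0…5.
(1 + q² + q⁶) has coefficients 1,0,1,0,0,0,1 for degrees 0…6.
Multiplying by (1 - q³ + q⁵) gives running coefficients 1,0,1,-1,0,0,1 for degrees 0…6.
Finally multiplying by (1 + 2q + 3q²), the product of all factors after the first has coefficients 1,2,4,1,1,-3,1 for degrees 0…6.
[q⁶] = 1·1 + 1·(-3) + 1·1 + 1·1 + 1·4 + 1·2 = 6.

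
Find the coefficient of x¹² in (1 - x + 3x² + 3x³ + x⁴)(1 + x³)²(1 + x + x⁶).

(1 - x + 3x² + 3x³ + x⁴) has coefficients 1,-1,3,3,1 for degrees 0…4.
(1 + x³)² has coefficients 1,0,0,2,0,0,1,0,0,0,0,0,0 for degrees 0…12.
Finally multiplying by (1 + x + x⁶), the product of all factors after the first has coefficients 1,1,0,2,2,0,2,1,0,2,0,0,1 for degrees 0…12.
[x¹²] = 1·1 − 1·0 + 3·0 + 3·2 + 1·0 = 7.

7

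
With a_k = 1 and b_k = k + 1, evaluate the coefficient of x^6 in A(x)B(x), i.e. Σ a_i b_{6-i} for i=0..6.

This is [x^6] in the product of the two ordinary generating functions.
Σ = 1·7 + 1·6 + 1·5 + 1·4 + 1·3 + 1·2 + 1·1 = 28.

28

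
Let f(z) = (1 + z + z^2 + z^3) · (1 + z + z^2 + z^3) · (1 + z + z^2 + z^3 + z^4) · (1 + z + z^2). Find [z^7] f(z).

(1 + z + z^2 + z^3) has coefficients 1,1,1,1 for degrees 0…3.
(1 + z + z^2 + z^3) has coefficients 1,1,1,1,0,0,0,0 for degrees 0…7.
Multiplying by (1 + z + z^2 + z^3 + z^4) gives running coefficients 1,2,3,4,4,3,2,1 for degrees 0…7.
Finally multiplying by (1 + z + z^2), the product of all factors after the first has coefficients 1,3,6,9,11,11,9,6 for degrees 0…7.
[z^7] = 1·6 + 1·9 + 1·11 + 1·11 = 37.

37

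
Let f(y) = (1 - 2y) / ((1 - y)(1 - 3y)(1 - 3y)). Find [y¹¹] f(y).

1195742

The denominator gives the recurrence a_n = 7a_(n−1) − 15a_(n−2) + 9a_(n−3) for n ≥ 3; the numerator fixes a_0 = 1, a_1 = 5, a_2 = 20.
Iterating: 1, 5, 20, 74, 263, 911, 3098, 10388, 34445, 113177, 369056, 1195742, so a_11 = 1195742.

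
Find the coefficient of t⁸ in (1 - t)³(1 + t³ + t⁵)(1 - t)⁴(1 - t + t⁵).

(1 - t)³ has coefficients 1,-3,3,-1 for degrees 0…3.
(1 + t³ + t⁵) has coefficients 1,0,0,1,0,1,0,0,0 for degrees 0…8.
Multiplying by (1 - t)⁴ gives running coefficients 1,-4,6,-3,-3,7,-8,7,-4 for degrees 0…8.
Finally multiplying by (1 - t + t⁵), the product of all factors after the first has coefficients 1,-5,10,-9,0,11,-19,21,-14 for degrees 0…8.
[t⁸] = 1·(-14) − 3·21 + 3·(-19) − 1·11 = -145.

-145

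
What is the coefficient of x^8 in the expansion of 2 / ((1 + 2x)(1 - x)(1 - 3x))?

The denominator gives the recurrence a_n = 2a_(n−1) + 5a_(n−2) − 6a_(n−3) for n ≥ 3; the numerator fixes a_0 = 2, a_1 = 4, a_2 = 18.
Iterating: 2, 4, 18, 44, 154, 420, 1346, 3868, 11946, so a_8 = 11946.

11946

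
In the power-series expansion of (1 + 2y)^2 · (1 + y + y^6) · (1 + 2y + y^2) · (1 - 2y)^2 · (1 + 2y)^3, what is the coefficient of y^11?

-168

(1 + 2y)^2 has coefficients 1,4,4 for degrees 0…2.
(1 + y + y^6) has coefficients 1,1,0,0,0,0,1,0,0,0,0,0 for degrees 0…11.
Multiplying by (1 + 2y + y^2) gives running coefficients 1,3,3,1,0,0,1,2,1,0,0,0 for degrees 0…11.
Multiplying by (1 - 2y)^2 gives running coefficients 1,-1,-5,1,8,4,1,-2,-3,4,4,0 for degrees 0…11.
Finally multiplying by (1 + 2y)^3, the product of all factors after the first has coefficients 1,5,1,-33,-54,24,129,116,29,-30,-24,48 for degrees 0…11.
[y^11] = 1·48 + 4·(-24) + 4·(-30) = -168.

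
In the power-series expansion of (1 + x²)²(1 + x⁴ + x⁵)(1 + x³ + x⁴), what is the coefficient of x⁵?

(1 + x²)² has coefficients 1,0,2,0,1 for degrees 0…4.
(1 + x⁴ + x⁵) has coefficients 1,0,0,0,1,1 for degrees 0…5.
Finally multiplying by (1 + x³ + x⁴), the product of all factors after the first has coefficients 1,0,0,1,2,1 for degrees 0…5.
[x⁵] = 1·1 + 2·1 + 1·0 = 3.

3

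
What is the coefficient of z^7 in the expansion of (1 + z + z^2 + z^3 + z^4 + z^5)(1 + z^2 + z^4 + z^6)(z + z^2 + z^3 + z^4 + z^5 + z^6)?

14

(1 + z + z^2 + z^3 + z^4 + z^5) has coefficients 1,1,1,1,1,1 for degrees 0…5.
(1 + z^2 + z^4 + z^6) has coefficients 1,0,1,0,1,0,1,0 for degrees 0…7.
Finally multiplying by (z + z^2 + z^3 + z^4 + z^5 + z^6), the product of all factors after the first has coefficients 0,1,1,2,2,3,3,3 for degrees 0…7.
[z^7] = 1·3 + 1·3 + 1·3 + 1·2 + 1·2 + 1·1 = 14.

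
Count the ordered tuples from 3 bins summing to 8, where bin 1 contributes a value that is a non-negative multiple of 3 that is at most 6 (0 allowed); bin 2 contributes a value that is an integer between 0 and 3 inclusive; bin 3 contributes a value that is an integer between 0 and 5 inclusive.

The generating function for the choices is (1 + x³ + x⁶)·(1 + x + x² + x³)·(1 + x + x² + x³ + x⁴ + x⁵); the count is [x⁸].
(1 + x³ + x⁶) has coefficients 1,0,0,1,0,0,1 for degrees 0…6.
(1 + x + x² + x³) has coefficients 1,1,1,1,0,0,0,0,0 for degrees 0…8.
Finally multiplying by (1 + x + x² + x³ + x⁴ + x⁵), the product of all factors after the first has coefficients 1,2,3,4,4,4,3,2,1 for degrees 0…8.
[x⁸] = 1·1 + 1·4 + 1·3 = 8.

8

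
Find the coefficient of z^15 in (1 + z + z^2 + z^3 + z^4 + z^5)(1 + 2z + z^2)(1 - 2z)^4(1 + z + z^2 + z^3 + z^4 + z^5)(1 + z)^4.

(1 + z + z^2 + z^3 + z^4 + z^5) has coefficients 1,1,1,1,1,1 for degrees 0…5.
(1 + 2z + z^2) has coefficients 1,2,1,0,0,0,0,0,0,0,0,0,0,0,0,0 for degrees 0…15.
Multiplying by (1 - 2z)^4 gives running coefficients 1,-6,9,8,-24,0,16,0,0,0,0,0,0,0,0,0 for degrees 0…15.
Multiplying by (1 + z + z^2 + z^3 + z^4 + z^5) gives running coefficients 1,-5,4,12,-12,-12,3,9,0,-8,16,16,0,0,0,0 for degrees 0…15.
Finally multiplying by (1 + z)^4, the product of all factors after the first has coefficients 1,-1,-10,2,41,23,-65,-87,-6,46,23,41,128,152,80,16 for degrees 0…15.
[z^15] = 1·16 + 1·80 + 1·152 + 1·128 + 1·41 + 1·23 = 440.

440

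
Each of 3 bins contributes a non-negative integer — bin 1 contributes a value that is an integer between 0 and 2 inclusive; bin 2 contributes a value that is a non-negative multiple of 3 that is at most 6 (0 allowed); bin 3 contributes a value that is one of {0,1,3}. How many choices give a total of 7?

The generating function for the choices is (1 + q + q^2)·(1 + q^3 + q^6)·(1 + q + q^3); the count is [q^7].
(1 + q + q^2) has coefficients 1,1,1 for degrees 0…2.
(1 + q^3 + q^6) has coefficients 1,0,0,1,0,0,1,0 for degrees 0…7.
Finally multiplying by (1 + q + q^3), the product of all factors after the first has coefficients 1,1,0,2,1,0,2,1 for degrees 0…7.
[q^7] = 1·1 + 1·2 + 1·0 = 3.

3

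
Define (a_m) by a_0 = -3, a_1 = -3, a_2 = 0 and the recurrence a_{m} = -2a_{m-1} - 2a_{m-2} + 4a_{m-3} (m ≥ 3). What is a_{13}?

7872

The ordinary generating function has denominator 1 + 2z + 2z^2 - 4z^3.
Iterating the recurrence: a_0,…,a_{13} = -3, -3, 0, -6, 0, 12, -48, 72, 0, -336, 960, -1248, -768, 7872.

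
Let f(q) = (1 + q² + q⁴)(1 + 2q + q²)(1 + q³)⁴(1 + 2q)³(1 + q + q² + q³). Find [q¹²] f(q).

(1 + q² + q⁴) has coefficients 1,0,1,0,1 for degrees 0…4.
(1 + 2q + q²) has coefficients 1,2,1,0,0,0,0,0,0,0,0,0,0 for degrees 0…12.
Multiplying by (1 + q³)⁴ gives running coefficients 1,2,1,4,8,4,6,12,6,4,8,4,1 for degrees 0…12.
Multiplying by (1 + 2q)³ gives running coefficients 1,8,25,42,60,108,158,160,182,232,200,148,153 for degrees 0…12.
Finally multiplying by (1 + q + q² + q³), the product of all factors after the first has coefficients 1,9,34,76,135,235,368,486,608,732,774,762,733 for degrees 0…12.
[q¹²] = 1·733 + 1·774 + 1·608 = 2115.

2115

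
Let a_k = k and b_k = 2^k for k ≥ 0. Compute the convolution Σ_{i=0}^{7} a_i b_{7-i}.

247

Write out a_i and b_{7-i} for i = 0,…,7 and sum the products.
Σ = 0·128 + 1·64 + 2·32 + 3·16 + 4·8 + 5·4 + 6·2 + 7·1 = 247.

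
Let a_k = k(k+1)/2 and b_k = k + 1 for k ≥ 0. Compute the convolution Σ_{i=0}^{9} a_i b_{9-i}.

495

Write out a_i and b_{9-i} for i = 0,…,9 and sum the products.
Σ = 0·10 + 1·9 + 3·8 + 6·7 + 10·6 + 15·5 + 21·4 + 28·3 + 36·2 + 45·1 = 495.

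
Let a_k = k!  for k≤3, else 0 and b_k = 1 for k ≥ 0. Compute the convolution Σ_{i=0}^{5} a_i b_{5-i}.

10

The convolution is the t^5 coefficient of A(t)B(t).
Σ = 1·1 + 1·1 + 2·1 + 6·1 + 0·1 + 0·1 = 10.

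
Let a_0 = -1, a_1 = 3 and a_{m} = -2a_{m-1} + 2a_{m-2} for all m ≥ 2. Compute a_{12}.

The ordinary generating function has denominator 1 + 2x - 2x^2.
Iterating the recurrence: a_0,…,a_{12} = -1, 3, -8, 22, -60, 164, -448, 1224, -3344, 9136, -24960, 68192, -186304.

-186304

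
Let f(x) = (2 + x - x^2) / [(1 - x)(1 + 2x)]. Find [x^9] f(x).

The denominator gives the recurrence a_n = −a_(n−1) + 2a_(n−2) for n ≥ 3; the numerator fixes a_0 = 2, a_1 = -1, a_2 = 4.
Iterating: 2, -1, 4, -6, 14, -26, 54, -106, 214, -426, so a_9 = -426.

-426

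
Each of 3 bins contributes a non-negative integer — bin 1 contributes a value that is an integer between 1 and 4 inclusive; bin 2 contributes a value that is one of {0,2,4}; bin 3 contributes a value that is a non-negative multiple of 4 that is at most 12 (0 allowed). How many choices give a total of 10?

The generating function for the choices is (z + z^2 + z^3 + z^4)·(1 + z^2 + z^4)·(1 + z^4 + z^8 + z^12); the count is [z^10].
(z + z^2 + z^3 + z^4) has coefficients 0,1,1,1,1 for degrees 0…4.
(1 + z^2 + z^4) has coefficients 1,0,1,0,1,0,0,0,0,0,0 for degrees 0…10.
Finally multiplying by (1 + z^4 + z^8 + z^12), the product of all factors after the first has coefficients 1,0,1,0,2,0,1,0,2,0,1 for degrees 0…10.
[z^10] = 1·0 + 1·2 + 1·0 + 1·1 = 3.

3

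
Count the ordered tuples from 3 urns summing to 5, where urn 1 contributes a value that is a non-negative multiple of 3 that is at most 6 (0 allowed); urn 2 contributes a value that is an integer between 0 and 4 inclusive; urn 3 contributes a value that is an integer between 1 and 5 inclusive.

7

The generating function for the choices is (1 + t³ + t⁶)·(1 + t + t² + t³ + t⁴)·(t + t² + t³ + t⁴ + t⁵); the count is [t⁵].
(1 + t³ + t⁶) has coefficients 1,0,0,1,0,0 for degrees 0…5.
(1 + t + t² + t³ + t⁴) has coefficients 1,1,1,1,1,0 for degrees 0…5.
Finally multiplying by (t + t² + t³ + t⁴ + t⁵), the product of all factors after the first has coefficients 0,1,2,3,4,5 for degrees 0…5.
[t⁵] = 1·5 + 1·2 = 7.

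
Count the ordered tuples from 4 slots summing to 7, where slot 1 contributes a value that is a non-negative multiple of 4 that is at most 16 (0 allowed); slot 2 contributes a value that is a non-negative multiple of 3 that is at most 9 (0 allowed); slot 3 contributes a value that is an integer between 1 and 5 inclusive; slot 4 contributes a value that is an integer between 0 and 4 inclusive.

11

The generating function for the choices is (1 + y^4 + y^8 + y^12 + y^16)·(1 + y^3 + y^6 + y^9)·(y + y^2 + y^3 + y^4 + y^5)·(1 + y + y^2 + y^3 + y^4); the count is [y^7].
(1 + y^4 + y^8 + y^12 + y^16) has coefficients 1,0,0,0,1,0,0,0 for degrees 0…7.
(1 + y^3 + y^6 + y^9) has coefficients 1,0,0,1,0,0,1,0 for degrees 0…7.
Multiplying by (y + y^2 + y^3 + y^4 + y^5) gives running coefficients 0,1,1,1,2,2,1,2 for degrees 0…7.
Finally multiplying by (1 + y + y^2 + y^3 + y^4), the product of all factors after the first has coefficients 0,1,2,3,5,7,7,8 for degrees 0…7.
[y^7] = 1·8 + 1·3 = 11.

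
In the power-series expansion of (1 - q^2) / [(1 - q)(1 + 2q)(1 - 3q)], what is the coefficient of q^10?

47444

The denominator gives the recurrence a_n = 2a_(n−1) + 5a_(n−2) − 6a_(n−3) for n ≥ 3; the numerator fixes a_0 = 1, a_1 = 2, a_2 = 8.
Iterating: 1, 2, 8, 20, 68, 188, 596, 1724, 5300, 15644, 47444, so a_10 = 47444.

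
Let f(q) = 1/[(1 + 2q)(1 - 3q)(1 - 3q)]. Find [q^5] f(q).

928

The denominator gives the recurrence a_n = 4a_(n−1) + 3a_(n−2) − 18a_(n−3) for n ≥ 3; the numerator fixes a_0 = 1, a_1 = 4, a_2 = 19.
Iterating: 1, 4, 19, 70, 265, 928, so a_5 = 928.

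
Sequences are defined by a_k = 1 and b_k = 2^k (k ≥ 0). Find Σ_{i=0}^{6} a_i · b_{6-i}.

The convolution is the x^6 coefficient of A(x)B(x).
Σ = 1·64 + 1·32 + 1·16 + 1·8 + 1·4 + 1·2 + 1·1 = 127.

127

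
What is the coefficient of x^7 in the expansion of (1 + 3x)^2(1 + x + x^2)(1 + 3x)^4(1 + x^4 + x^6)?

(1 + 3x)^2 has coefficients 1,6,9 for degrees 0…2.
(1 + x + x^2) has coefficients 1,1,1,0,0,0,0,0 for degrees 0…7.
Multiplying by (1 + 3x)^4 gives running coefficients 1,13,67,174,243,189,81,0 for degrees 0…7.
Finally multiplying by (1 + x^4 + x^6), the product of all factors after the first has coefficients 1,13,67,174,244,202,149,187 for degrees 0…7.
[x^7] = 1·187 + 6·149 + 9·202 = 2899.

2899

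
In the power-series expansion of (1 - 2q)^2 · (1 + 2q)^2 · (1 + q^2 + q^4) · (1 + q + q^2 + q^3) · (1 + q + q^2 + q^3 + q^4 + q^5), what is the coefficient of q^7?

26

(1 - 2q)^2 has coefficients 1,-4,4 for degrees 0…2.
(1 + 2q)^2 has coefficients 1,4,4,0,0,0,0,0 for degrees 0…7.
Multiplying by (1 + q^2 + q^4) gives running coefficients 1,4,5,4,5,4,4,0 for degrees 0…7.
Multiplying by (1 + q + q^2 + q^3) gives running coefficients 1,5,10,14,18,18,17,13 for degrees 0…7.
Finally multiplying by (1 + q + q^2 + q^3 + q^4 + q^5), the product of all factors after the first has coefficients 1,6,16,30,48,66,82,90 for degrees 0…7.
[q^7] = 1·90 − 4·82 + 4·66 = 26.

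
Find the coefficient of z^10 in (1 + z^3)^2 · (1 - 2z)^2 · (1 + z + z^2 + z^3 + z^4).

1

(1 + z^3)^2 has coefficients 1,0,0,2,0,0,1 for degrees 0…6.
(1 - 2z)^2 has coefficients 1,-4,4,0,0,0,0,0,0,0,0 for degrees 0…10.
Finally multiplying by (1 + z + z^2 + z^3 + z^4), the product of all factors after the first has coefficients 1,-3,1,1,1,0,4,0,0,0,0 for degrees 0…10.
[z^10] = 1·0 + 2·0 + 1·1 = 1.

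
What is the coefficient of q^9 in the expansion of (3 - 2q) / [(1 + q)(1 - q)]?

-2

Partial fractions give a closed form: a_n = (5/2)·(-1)^n + (1/2)·1^n.
At n = 9: a_9 = -2.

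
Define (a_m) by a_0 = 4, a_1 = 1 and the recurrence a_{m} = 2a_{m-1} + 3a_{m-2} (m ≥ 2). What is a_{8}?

8204

The ordinary generating function has denominator 1 - 2x - 3x^2.
Iterating the recurrence: a_0,…,a_{8} = 4, 1, 14, 31, 104, 301, 914, 2731, 8204.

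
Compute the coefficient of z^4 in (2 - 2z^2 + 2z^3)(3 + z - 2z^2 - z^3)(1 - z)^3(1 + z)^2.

(2 - 2z^2 + 2z^3) has coefficients 2,0,-2,2 for degrees 0…3.
(3 + z - 2z^2 - z^3) has coefficients 3,1,-2,-1,0 for degrees 0…4.
Multiplying by (1 - z)^3 gives running coefficients 3,-8,4,5,-4 for degrees 0…4.
Finally multiplying by (1 + z)^2, the product of all factors after the first has coefficients 3,-2,-9,5,10 for degrees 0…4.
[z^4] = 2·10 − 2·(-9) + 2·(-2) = 34.

34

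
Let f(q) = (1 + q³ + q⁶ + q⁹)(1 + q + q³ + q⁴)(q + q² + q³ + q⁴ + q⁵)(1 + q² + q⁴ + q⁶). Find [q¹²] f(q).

25

(1 + q³ + q⁶ + q⁹) has coefficients 1,0,0,1,0,0,1,0,0,1 for degrees 0…9.
(1 + q + q³ + q⁴) has coefficients 1,1,0,1,1,0,0,0,0,0,0,0,0 for degrees 0…12.
Multiplying by (q + q² + q³ + q⁴ + q⁵) gives running coefficients 0,1,2,2,3,4,3,2,2,1,0,0,0 for degrees 0…12.
Finally multiplying by (1 + q² + q⁴ + q⁶), the product of all factors after the first has coefficients 0,1,2,3,5,7,8,9,10,9,8,7,5 for degrees 0…12.
[q¹²] = 1·5 + 1·9 + 1·8 + 1·3 = 25.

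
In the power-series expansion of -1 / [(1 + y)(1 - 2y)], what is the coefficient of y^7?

Partial fractions give a closed form: a_n = (-1/3)·(-1)^n + (-2/3)·2^n.
At n = 7: a_7 = -85.

-85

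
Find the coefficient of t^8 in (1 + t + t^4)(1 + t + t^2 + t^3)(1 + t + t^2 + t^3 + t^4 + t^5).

(1 + t + t^4) has coefficients 1,1,0,0,1 for degrees 0…4.
(1 + t + t^2 + t^3) has coefficients 1,1,1,1,0,0,0,0,0 for degrees 0…8.
Finally multiplying by (1 + t + t^2 + t^3 + t^4 + t^5), the product of all factors after the first has coefficients 1,2,3,4,4,4,3,2,1 for degrees 0…8.
[t^8] = 1·1 + 1·2 + 1·4 = 7.

7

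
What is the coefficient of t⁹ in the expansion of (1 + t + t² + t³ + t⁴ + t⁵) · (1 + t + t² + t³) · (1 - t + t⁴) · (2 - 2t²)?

(1 + t + t² + t³ + t⁴ + t⁵) has coefficients 1,1,1,1,1,1 for degrees 0…5.
(1 + t + t² + t³) has coefficients 1,1,1,1,0,0,0,0,0,0 for degrees 0…9.
Multiplying by (1 - t + t⁴) gives running coefficients 1,0,0,0,0,1,1,1,0,0 for degrees 0…9.
Finally multiplying by (2 - 2t²), the product of all factors after the first has coefficients 2,0,-2,0,0,2,2,0,-2,-2 for degrees 0…9.
[t⁹] = 1·(-2) + 1·(-2) + 1·0 + 1·2 + 1·2 + 1·0 = 0.

0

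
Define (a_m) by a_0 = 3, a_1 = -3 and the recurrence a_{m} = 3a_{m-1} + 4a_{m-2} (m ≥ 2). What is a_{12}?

The ordinary generating function has denominator 1 - 3q - 4q^2.
Iterating the recurrence: a_0,…,a_{12} = 3, -3, 3, -3, 3, -3, 3, -3, 3, -3, 3, -3, 3.

3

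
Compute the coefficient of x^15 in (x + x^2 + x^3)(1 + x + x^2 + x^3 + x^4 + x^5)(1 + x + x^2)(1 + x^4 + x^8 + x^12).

14

(x + x^2 + x^3) has coefficients 0,1,1,1 for degrees 0…3.
(1 + x + x^2 + x^3 + x^4 + x^5) has coefficients 1,1,1,1,1,1,0,0,0,0,0,0,0,0,0,0 for degrees 0…15.
Multiplying by (1 + x + x^2) gives running coefficients 1,2,3,3,3,3,2,1,0,0,0,0,0,0,0,0 for degrees 0…15.
Finally multiplying by (1 + x^4 + x^8 + x^12), the product of all factors after the first has coefficients 1,2,3,3,4,5,5,4,4,5,5,4,4,5,5,4 for degrees 0…15.
[x^15] = 1·5 + 1·5 + 1·4 = 14.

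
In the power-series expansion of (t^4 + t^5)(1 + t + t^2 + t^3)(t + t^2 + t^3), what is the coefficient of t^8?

(t^4 + t^5) has coefficients 0,0,0,0,1,1 for degrees 0…5.
(1 + t + t^2 + t^3) has coefficients 1,1,1,1,0,0,0,0,0 for degrees 0…8.
Finally multiplying by (t + t^2 + t^3), the product of all factors after the first has coefficients 0,1,2,3,3,2,1,0,0 for degrees 0…8.
[t^8] = 1·3 + 1·3 = 6.

6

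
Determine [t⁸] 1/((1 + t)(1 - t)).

Partial fractions give a closed form: a_n = (1/2)·(-1)^n + (1/2)·1^n.
At n = 8: a_8 = 1.

1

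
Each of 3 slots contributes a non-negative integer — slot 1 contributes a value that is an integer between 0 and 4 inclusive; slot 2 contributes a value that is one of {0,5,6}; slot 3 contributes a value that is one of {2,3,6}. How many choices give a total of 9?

The generating function for the choices is (1 + y + y^2 + y^3 + y^4)·(1 + y^5 + y^6)·(y^2 + y^3 + y^6); the count is [y^9].
(1 + y + y^2 + y^3 + y^4) has coefficients 1,1,1,1,1 for degrees 0…4.
(1 + y^5 + y^6) has coefficients 1,0,0,0,0,1,1,0,0,0 for degrees 0…9.
Finally multiplying by (y^2 + y^3 + y^6), the product of all factors after the first has coefficients 0,0,1,1,0,0,1,1,2,1 for degrees 0…9.
[y^9] = 1·1 + 1·2 + 1·1 + 1·1 + 1·0 = 5.

5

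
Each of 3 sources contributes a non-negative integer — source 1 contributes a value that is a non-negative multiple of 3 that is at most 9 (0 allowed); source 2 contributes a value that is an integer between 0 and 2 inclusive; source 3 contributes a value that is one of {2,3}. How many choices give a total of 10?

2

The generating function for the choices is (1 + y^3 + y^6 + y^9)·(1 + y + y^2)·(y^2 + y^3); the count is [y^10].
(1 + y^3 + y^6 + y^9) has coefficients 1,0,0,1,0,0,1,0,0,1 for degrees 0…9.
(1 + y + y^2) has coefficients 1,1,1,0,0,0,0,0,0,0,0 for degrees 0…10.
Finally multiplying by (y^2 + y^3), the product of all factors after the first has coefficients 0,0,1,2,2,1,0,0,0,0,0 for degrees 0…10.
[y^10] = 1·0 + 1·0 + 1·2 + 1·0 = 2.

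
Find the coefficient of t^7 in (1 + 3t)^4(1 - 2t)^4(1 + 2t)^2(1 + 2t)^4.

19520

(1 + 3t)^4 has coefficients 1,12,54,108,81 for degrees 0…4.
(1 - 2t)^4 has coefficients 1,-8,24,-32,16,0,0,0 for degrees 0…7.
Multiplying by (1 + 2t)^2 gives running coefficients 1,-4,-4,32,-16,-64,64,0 for degrees 0…7.
Finally multiplying by (1 + 2t)^4, the product of all factors after the first has coefficients 1,4,-12,-64,32,384,128,-1024 for degrees 0…7.
[t^7] = 1·(-1024) + 12·128 + 54·384 + 108·32 + 81·(-64) = 19520.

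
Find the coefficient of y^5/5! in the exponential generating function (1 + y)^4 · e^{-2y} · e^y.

The EGF product rule gives c_5 = Σ_{k_1+k_2+k_3=5} C(5; k_1,k_2,k_3) · ∏ g_i(k_i), where (1+y)^4 gives the falling factorial (4)_k; e^{-2y} gives (-2)^k; e^y gives (1)^k.
g_1(k) for k = 0…5: 1, 4, 12, 24, 24, 0.
g_2(k) for k = 0…5: 1, -2, 4, -8, 16, -32.
g_3(k) for k = 0…5: 1, 1, 1, 1, 1, 1.
First combine the last two factors: h(k) = Σ_j C(k,j)·g_2(j)·g_3(k−j) for k = 0…5: 1, -1, 1, -1, 1, -1.
c_5 = Σ_k C(5,k)·g_1(k)·h(5−k) = 1·1·(-1) + 5·4·1 + 10·12·(-1) + 10·24·1 + 5·24·(-1) = −1 + 20 − 120 + 240 − 120 = 19.

19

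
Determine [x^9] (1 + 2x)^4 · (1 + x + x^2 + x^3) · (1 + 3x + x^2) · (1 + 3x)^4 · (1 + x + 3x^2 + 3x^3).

519865

(1 + 2x)^4 has coefficients 1,8,24,32,16 for degrees 0…4.
(1 + x + x^2 + x^3) has coefficients 1,1,1,1,0,0,0,0,0,0 for degrees 0…9.
Multiplying by (1 + 3x + x^2) gives running coefficients 1,4,5,5,4,1,0,0,0,0 for degrees 0…9.
Multiplying by (1 + 3x)^4 gives running coefficients 1,16,107,389,847,1183,1173,891,432,81 for degrees 0…9.
Finally multiplying by (1 + x + 3x^2 + 3x^3), the product of all factors after the first has coefficients 1,17,126,547,1605,3518,6064,8154,8391,6705 for degrees 0…9.
[x^9] = 1·6705 + 8·8391 + 24·8154 + 32·6064 + 16·3518 = 519865.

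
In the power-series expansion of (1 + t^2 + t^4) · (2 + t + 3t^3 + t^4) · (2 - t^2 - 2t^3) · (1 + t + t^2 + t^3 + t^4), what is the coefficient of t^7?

(1 + t^2 + t^4) has coefficients 1,0,1,0,1 for degrees 0…4.
(2 + t + 3t^3 + t^4) has coefficients 2,1,0,3,1,0,0,0 for degrees 0…7.
Multiplying by (2 - t^2 - 2t^3) gives running coefficients 4,2,-2,1,0,-3,-7,-2 for degrees 0…7.
Finally multiplying by (1 + t + t^2 + t^3 + t^4), the product of all factors after the first has coefficients 4,6,4,5,5,-2,-11,-11 for degrees 0…7.
[t^7] = 1·(-11) + 1·(-2) + 1·5 = -8.

-8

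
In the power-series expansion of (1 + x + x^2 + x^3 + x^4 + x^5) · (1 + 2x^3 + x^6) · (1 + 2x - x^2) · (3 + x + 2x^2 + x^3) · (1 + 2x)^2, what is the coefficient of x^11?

252

(1 + x + x^2 + x^3 + x^4 + x^5) has coefficients 1,1,1,1,1,1 for degrees 0…5.
(1 + 2x^3 + x^6) has coefficients 1,0,0,2,0,0,1,0,0,0,0,0 for degrees 0…11.
Multiplying by (1 + 2x - x^2) gives running coefficients 1,2,-1,2,4,-2,1,2,-1,0,0,0 for degrees 0…11.
Multiplying by (3 + x + 2x^2 + x^3) gives running coefficients 3,7,1,10,14,1,11,7,-1,4,0,-1 for degrees 0…11.
Finally multiplying by (1 + 2x)^2, the product of all factors after the first has coefficients 3,19,41,42,58,97,71,55,71,28,12,15 for degrees 0…11.
[x^11] = 1·15 + 1·12 + 1·28 + 1·71 + 1·55 + 1·71 = 252.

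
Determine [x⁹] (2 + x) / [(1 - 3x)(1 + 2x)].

27249

The denominator gives the recurrence a_n = a_(n−1) + 6a_(n−2) for n ≥ 3; the numerator fixes a_0 = 2, a_1 = 3, a_2 = 15.
Iterating: 2, 3, 15, 33, 123, 321, 1059, 2985, 9339, 27249, so a_9 = 27249.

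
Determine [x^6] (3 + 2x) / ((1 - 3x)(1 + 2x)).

Partial fractions give a closed form: a_n = (11/5)·3^n + (4/5)·(-2)^n.
At n = 6: a_6 = 1655.

1655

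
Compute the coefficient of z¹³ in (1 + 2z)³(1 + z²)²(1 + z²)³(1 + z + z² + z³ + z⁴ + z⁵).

362

(1 + 2z)³ has coefficients 1,6,12,8 for degrees 0…3.
(1 + z²)² has coefficients 1,0,2,0,1,0,0,0,0,0,0,0,0,0 for degrees 0…13.
Multiplying by (1 + z²)³ gives running coefficients 1,0,5,0,10,0,10,0,5,0,1,0,0,0 for degrees 0…13.
Finally multiplying by (1 + z + z² + z³ + z⁴ + z⁵), the product of all factors after the first has coefficients 1,1,6,6,16,16,25,25,25,25,16,16,6,6 for degrees 0…13.
[z¹³] = 1·6 + 6·6 + 12·16 + 8·16 = 362.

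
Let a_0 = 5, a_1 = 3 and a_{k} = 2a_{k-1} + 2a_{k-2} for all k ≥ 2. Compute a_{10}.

44544

The ordinary generating function has denominator 1 - 2x - 2x^2.
Iterating the recurrence: a_0,…,a_{10} = 5, 3, 16, 38, 108, 292, 800, 2184, 5968, 16304, 44544.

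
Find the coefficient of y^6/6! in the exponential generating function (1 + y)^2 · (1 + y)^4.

The EGF product rule gives c_6 = Σ_{k_1+k_2=6} C(6; k_1,k_2) · ∏ g_i(k_i), where (1+y)^2 gives the falling factorial (2)_k; (1+y)^4 gives the falling factorial (4)_k.
g_1(k) for k = 0…6: 1, 2, 2, 0, 0, 0, 0.
g_2(k) for k = 0…6: 1, 4, 12, 24, 24, 0, 0.
c_6 = Σ_k C(6,k)·g_1(k)·g_2(6−k) = 15·2·24 = 720.

720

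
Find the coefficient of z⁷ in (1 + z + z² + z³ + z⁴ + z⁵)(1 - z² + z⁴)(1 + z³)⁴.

(1 + z + z² + z³ + z⁴ + z⁵) has coefficients 1,1,1,1,1,1 for degrees 0…5.
(1 - z² + z⁴) has coefficients 1,0,-1,0,1,0,0,0 for degrees 0…7.
Finally multiplying by (1 + z³)⁴, the product of all factors after the first has coefficients 1,0,-1,4,1,-4,6,4 for degrees 0…7.
[z⁷] = 1·4 + 1·6 + 1·(-4) + 1·1 + 1·4 + 1·(-1) = 10.

10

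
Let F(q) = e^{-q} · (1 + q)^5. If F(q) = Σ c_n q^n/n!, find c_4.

-19

The EGF product rule gives c_4 = Σ_{k_1+k_2=4} C(4; k_1,k_2) · ∏ g_i(k_i), where e^{-q} gives (-1)^k; (1+q)^5 gives the falling factorial (5)_k.
g_1(k) for k = 0…4: 1, -1, 1, -1, 1.
g_2(k) for k = 0…4: 1, 5, 20, 60, 120.
c_4 = Σ_k C(4,k)·g_1(k)·g_2(4−k) = 1·1·120 + 4·(-1)·60 + 6·1·20 + 4·(-1)·5 + 1·1·1 = 120 − 240 + 120 − 20 + 1 = -19.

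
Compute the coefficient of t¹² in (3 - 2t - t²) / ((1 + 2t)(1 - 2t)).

11264

The denominator gives the recurrence a_n = 4a_(n−2) for n ≥ 3; the numerator fixes a_0 = 3, a_1 = -2, a_2 = 11.
Iterating: 3, -2, 11, -8, 44, -32, 176, -128, 704, -512, 2816, -2048, 11264, so a_12 = 11264.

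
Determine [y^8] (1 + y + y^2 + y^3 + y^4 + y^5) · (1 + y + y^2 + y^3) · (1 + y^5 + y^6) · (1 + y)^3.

52

(1 + y + y^2 + y^3 + y^4 + y^5) has coefficients 1,1,1,1,1,1 for degrees 0…5.
(1 + y + y^2 + y^3) has coefficients 1,1,1,1,0,0,0,0,0 for degrees 0…8.
Multiplying by (1 + y^5 + y^6) gives running coefficients 1,1,1,1,0,1,2,2,2 for degrees 0…8.
Finally multiplying by (1 + y)^3, the product of all factors after the first has coefficients 1,4,7,8,7,5,6,11,15 for degrees 0…8.
[y^8] = 1·15 + 1·11 + 1·6 + 1·5 + 1·7 + 1·8 = 52.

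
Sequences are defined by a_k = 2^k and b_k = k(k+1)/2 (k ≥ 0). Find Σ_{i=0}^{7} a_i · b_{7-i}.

466

The convolution is the x^7 coefficient of A(x)B(x).
Σ = 1·28 + 2·21 + 4·15 + 8·10 + 16·6 + 32·3 + 64·1 + 128·0 = 466.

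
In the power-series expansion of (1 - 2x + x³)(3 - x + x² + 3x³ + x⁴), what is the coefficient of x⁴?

(1 - 2x + x³) has coefficients 1,-2,0,1 for degrees 0…3.
(3 - x + x² + 3x³ + x⁴) has coefficients 3,-1,1,3,1 for degrees 0…4.
[x⁴] = 1·1 − 2·3 + 1·(-1) = -6.

-6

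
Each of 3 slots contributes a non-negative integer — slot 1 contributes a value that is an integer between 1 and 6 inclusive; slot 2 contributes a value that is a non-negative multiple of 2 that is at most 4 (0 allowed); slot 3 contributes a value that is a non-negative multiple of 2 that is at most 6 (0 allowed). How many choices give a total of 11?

The generating function for the choices is (t + t^2 + t^3 + t^4 + t^5 + t^6)·(1 + t^2 + t^4)·(1 + t^2 + t^4 + t^6); the count is [t^11].
(t + t^2 + t^3 + t^4 + t^5 + t^6) has coefficients 0,1,1,1,1,1,1 for degrees 0…6.
(1 + t^2 + t^4) has coefficients 1,0,1,0,1,0,0,0,0,0,0,0 for degrees 0…11.
Finally multiplying by (1 + t^2 + t^4 + t^6), the product of all factors after the first has coefficients 1,0,2,0,3,0,3,0,2,0,1,0 for degrees 0…11.
[t^11] = 1·1 + 1·0 + 1·2 + 1·0 + 1·3 + 1·0 = 6.

6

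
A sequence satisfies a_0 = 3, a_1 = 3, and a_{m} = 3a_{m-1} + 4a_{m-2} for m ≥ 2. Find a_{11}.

The ordinary generating function has denominator 1 - 3z - 4z^2.
Iterating the recurrence: a_0,…,a_{11} = 3, 3, 21, 75, 309, 1227, 4917, 19659, 78645, 314571, 1258293, 5033163.

5033163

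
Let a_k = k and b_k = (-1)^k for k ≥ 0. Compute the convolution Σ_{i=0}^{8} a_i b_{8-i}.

This is [x^8] in the product of the two ordinary generating functions.
Σ = 0·1 + 1·(-1) + 2·1 + 3·(-1) + 4·1 + 5·(-1) + 6·1 + 7·(-1) + 8·1 = 4.

4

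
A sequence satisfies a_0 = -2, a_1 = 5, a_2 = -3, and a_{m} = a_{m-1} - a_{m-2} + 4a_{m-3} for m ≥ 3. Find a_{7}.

-43

The ordinary generating function has denominator 1 - z + z^2 - 4z^3.
Iterating the recurrence: a_0,…,a_{7} = -2, 5, -3, -16, 7, 11, -60, -43.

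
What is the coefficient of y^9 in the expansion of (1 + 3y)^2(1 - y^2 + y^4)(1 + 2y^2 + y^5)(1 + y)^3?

87

(1 + 3y)^2 has coefficients 1,6,9 for degrees 0…2.
(1 - y^2 + y^4) has coefficients 1,0,-1,0,1,0,0,0,0,0 for degrees 0…9.
Multiplying by (1 + 2y^2 + y^5) gives running coefficients 1,0,1,0,-1,1,2,-1,0,1 for degrees 0…9.
Finally multiplying by (1 + y)^3, the product of all factors after the first has coefficients 1,3,4,4,2,-1,2,7,4,0 for degrees 0…9.
[y^9] = 1·0 + 6·4 + 9·7 = 87.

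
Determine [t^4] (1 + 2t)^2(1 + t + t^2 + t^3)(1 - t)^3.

3

(1 + 2t)^2 has coefficients 1,4,4 for degrees 0…2.
(1 + t + t^2 + t^3) has coefficients 1,1,1,1,0 for degrees 0…4.
Finally multiplying by (1 - t)^3, the product of all factors after the first has coefficients 1,-2,1,0,-1 for degrees 0…4.
[t^4] = 1·(-1) + 4·0 + 4·1 = 3.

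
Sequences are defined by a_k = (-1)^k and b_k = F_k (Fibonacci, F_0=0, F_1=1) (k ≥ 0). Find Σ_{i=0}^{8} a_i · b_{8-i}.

The convolution is the x^8 coefficient of A(x)B(x).
Σ = 1·21 − 1·13 + 1·8 − 1·5 + 1·3 − 1·2 + 1·1 − 1·1 + 1·0 = 12.

12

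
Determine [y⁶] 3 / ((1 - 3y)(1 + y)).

1641

The denominator gives the recurrence a_n = 2a_(n−1) + 3a_(n−2) for n ≥ 2; the numerator fixes a_0 = 3, a_1 = 6.
Iterating: 3, 6, 21, 60, 183, 546, 1641, so a_6 = 1641.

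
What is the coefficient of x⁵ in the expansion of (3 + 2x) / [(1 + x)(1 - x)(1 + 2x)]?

Partial fractions give a closed form: a_n = (-1/2)·(-1)^n + (5/6)·1^n + (8/3)·(-2)^n.
At n = 5: a_5 = -84.

-84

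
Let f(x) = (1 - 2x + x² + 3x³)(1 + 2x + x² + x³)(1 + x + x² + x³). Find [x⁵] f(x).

11

(1 - 2x + x² + 3x³) has coefficients 1,-2,1,3 for degrees 0…3.
(1 + 2x + x² + x³) has coefficients 1,2,1,1,0,0 for degrees 0…5.
Finally multiplying by (1 + x + x² + x³), the product of all factors after the first has coefficients 1,3,4,5,4,2 for degrees 0…5.
[x⁵] = 1·2 − 2·4 + 1·5 + 3·4 = 11.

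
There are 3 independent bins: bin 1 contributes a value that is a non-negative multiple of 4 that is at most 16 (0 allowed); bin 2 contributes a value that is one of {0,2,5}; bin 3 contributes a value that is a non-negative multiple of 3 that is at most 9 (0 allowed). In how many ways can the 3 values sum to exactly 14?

The generating function for the choices is (1 + q^4 + q^8 + q^12 + q^16)·(1 + q^2 + q^5)·(1 + q^3 + q^6 + q^9); the count is [q^14].
(1 + q^4 + q^8 + q^12 + q^16) has coefficients 1,0,0,0,1,0,0,0,1,0,0,0,1,0,0 for degrees 0…14.
(1 + q^2 + q^5) has coefficients 1,0,1,0,0,1,0,0,0,0,0,0,0,0,0 for degrees 0…14.
Finally multiplying by (1 + q^3 + q^6 + q^9), the product of all factors after the first has coefficients 1,0,1,1,0,2,1,0,2,1,0,2,0,0,1 for degrees 0…14.
[q^14] = 1·1 + 1·0 + 1·1 + 1·1 = 3.

3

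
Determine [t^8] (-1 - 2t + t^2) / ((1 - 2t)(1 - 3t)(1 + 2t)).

The denominator gives the recurrence a_n = 3a_(n−1) + 4a_(n−2) − 12a_(n−3) for n ≥ 3; the numerator fixes a_0 = -1, a_1 = -5, a_2 = -18.
Iterating: -1, -5, -18, -62, -198, -626, -1926, -5906, -17910, so a_8 = -17910.

-17910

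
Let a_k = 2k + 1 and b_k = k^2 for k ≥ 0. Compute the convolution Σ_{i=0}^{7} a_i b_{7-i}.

532

Write out a_i and b_{7-i} for i = 0,…,7 and sum the products.
Σ = 1·49 + 3·36 + 5·25 + 7·16 + 9·9 + 11·4 + 13·1 + 15·0 = 532.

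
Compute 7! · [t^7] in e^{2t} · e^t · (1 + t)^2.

The EGF product rule gives c_7 = Σ_{k_1+k_2+k_3=7} C(7; k_1,k_2,k_3) · ∏ g_i(k_i), where e^{2t} gives (2)^k; e^t gives (1)^k; (1+t)^2 gives the falling factorial (2)_k.
g_1(k) for k = 0…7: 1, 2, 4, 8, 16, 32, 64, 128.
g_2(k) for k = 0…7: 1, 1, 1, 1, 1, 1, 1, 1.
g_3(k) for k = 0…7: 1, 2, 2, 0, 0, 0, 0, 0.
First combine the last two factors: h(k) = Σ_j C(k,j)·g_2(j)·g_3(k−j) for k = 0…7: 1, 3, 7, 13, 21, 31, 43, 57.
c_7 = Σ_k C(7,k)·g_1(k)·h(7−k) = 1·1·57 + 7·2·43 + 21·4·31 + 35·8·21 + 35·16·13 + 21·32·7 + 7·64·3 + 1·128·1 = 57 + 602 + 2604 + 5880 + 7280 + 4704 + 1344 + 128 = 22599.

22599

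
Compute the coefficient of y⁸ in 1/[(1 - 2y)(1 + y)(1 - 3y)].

14421

Partial fractions give a closed form: a_n = (-4/3)·2^n + (1/12)·(-1)^n + (9/4)·3^n.
At n = 8: a_8 = 14421.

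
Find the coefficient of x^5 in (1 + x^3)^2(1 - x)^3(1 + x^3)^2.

(1 + x^3)^2 has coefficients 1,0,0,2,0,0 for degrees 0…5.
(1 - x)^3 has coefficients 1,-3,3,-1,0,0 for degrees 0…5.
Finally multiplying by (1 + x^3)^2, the product of all factors after the first has coefficients 1,-3,3,1,-6,6 for degrees 0…5.
[x^5] = 1·6 + 2·3 = 12.

12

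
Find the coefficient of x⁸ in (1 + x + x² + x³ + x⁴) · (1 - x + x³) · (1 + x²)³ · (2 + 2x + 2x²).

30

(1 + x + x² + x³ + x⁴) has coefficients 1,1,1,1,1 for degrees 0…4.
(1 - x + x³) has coefficients 1,-1,0,1,0,0,0,0,0 for degrees 0…8.
Multiplying by (1 + x²)³ gives running coefficients 1,-1,3,-2,3,0,1,2,0 for degrees 0…8.
Finally multiplying by (2 + 2x + 2x²), the product of all factors after the first has coefficients 2,0,6,0,8,2,8,6,6 for degrees 0…8.
[x⁸] = 1·6 + 1·6 + 1·8 + 1·2 + 1·8 = 30.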